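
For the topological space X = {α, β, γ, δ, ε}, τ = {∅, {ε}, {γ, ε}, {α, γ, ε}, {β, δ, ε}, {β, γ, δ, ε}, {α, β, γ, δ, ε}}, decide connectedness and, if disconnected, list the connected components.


(X, τ) is connected.

Find clopen sets (U ∈ τ with X ∖ U ∈ τ):
  U = ∅, X ∖ U = {α, β, γ, δ, ε} — both open, so U is clopen.
  U = {α, β, γ, δ, ε}, X ∖ U = ∅ — both open, so U is clopen.
Only trivial clopens (∅ and X) exist, so (X, τ) is connected.
Compute connected components by grouping points that agree on all clopens:
  component: {α, β, γ, δ, ε}


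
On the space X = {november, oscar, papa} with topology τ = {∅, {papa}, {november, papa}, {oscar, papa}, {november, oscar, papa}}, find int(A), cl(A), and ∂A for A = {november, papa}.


int(A) = {november, papa}, cl(A) = {november, oscar, papa}, ∂A = {oscar}.

Closed sets in (X, τ) are complements of opens:
  closed(X, τ) = {∅, {november}, {oscar}, {november, oscar}, {november, oscar, papa}}.
int(A) = ⋃ {U ∈ τ : U ⊆ A}. Opens contained in A: ∅, {papa}, {november, papa}.
Taking the union of these: int(A) = {november, papa}.
cl(A) = ⋂ {C closed : A ⊆ C}. Closed sets containing A: {november, oscar, papa}.
Intersecting these: cl(A) = {november, oscar, papa}.
∂A = cl(A) ∖ int(A) = {november, oscar, papa} ∖ {november, papa} = {oscar}.


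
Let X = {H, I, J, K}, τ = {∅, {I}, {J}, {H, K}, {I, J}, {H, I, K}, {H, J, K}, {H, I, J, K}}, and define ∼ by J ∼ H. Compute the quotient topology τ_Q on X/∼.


X/∼ = {[H=J], [I], [K]}; |τ_Q| = 4.

Equivalence classes: [H=J], [I], [K].
Quotient map π: X → X/∼ sends H ↦ [H=J], I ↦ [I], J ↦ [H=J], K ↦ [K].
For each subset V ⊆ X/∼, compute π^{-1}(V) ⊆ X and check whether π^{-1}(V) ∈ τ. V is open in τ_Q iff π^{-1}(V) ∈ τ.
  V = {}: π^{-1}(V) = ∅ ∈ τ ✓.
  V = {[H=J]}: π^{-1}(V) = {H, J} ∉ τ ✗.
  V = {[I]}: π^{-1}(V) = {I} ∈ τ ✓.
  V = {[H=J], [I]}: π^{-1}(V) = {H, I, J} ∉ τ ✗.
  V = {[K]}: π^{-1}(V) = {K} ∉ τ ✗.
  V = {[H=J], [K]}: π^{-1}(V) = {H, J, K} ∈ τ ✓.
  V = {[I], [K]}: π^{-1}(V) = {I, K} ∉ τ ✗.
  V = {[H=J], [I], [K]}: π^{-1}(V) = {H, I, J, K} ∈ τ ✓.
Open sets in the quotient: τ_Q = {{}, {[I]}, {[H=J], [K]}, {[H=J], [I], [K]}} (4 elements).


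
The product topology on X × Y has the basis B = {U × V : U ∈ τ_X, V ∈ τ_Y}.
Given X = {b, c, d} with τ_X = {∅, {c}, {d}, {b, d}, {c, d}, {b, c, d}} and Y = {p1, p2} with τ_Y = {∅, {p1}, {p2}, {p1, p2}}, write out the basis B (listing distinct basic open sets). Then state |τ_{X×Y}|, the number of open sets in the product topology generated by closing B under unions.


Basis B = {∅ × ∅, {c} × {p1}, {c} × {p2}, {d} × {p1}, {d} × {p2}, {b, d} × {p1}, {b, d} × {p2}, {c} × {p1, p2}, {c, d} × {p1}, {c, d} × {p2}, {d} × {p1, p2}, {b, c, d} × {p1}, {b, c, d} × {p2}, {b, d} × {p1, p2}, {c, d} × {p1, p2}, {b, c, d} × {p1, p2}}; |τ_{X×Y}| = 36.

Enumerate products U × V with U ∈ τ_X, V ∈ τ_Y (deduplicated):
  ∅ × ∅ = {} (∅)
  {c} × {p1} = {(c,p1)}
  {c} × {p2} = {(c,p2)}
  {d} × {p1} = {(d,p1)}
  {d} × {p2} = {(d,p2)}
  {b, d} × {p1} = {(b,p1), (d,p1)}
  {b, d} × {p2} = {(b,p2), (d,p2)}
  {c} × {p1, p2} = {(c,p1), (c,p2)}
  {c, d} × {p1} = {(c,p1), (d,p1)}
  {c, d} × {p2} = {(c,p2), (d,p2)}
  {d} × {p1, p2} = {(d,p1), (d,p2)}
  {b, c, d} × {p1} = {(b,p1), (c,p1), (d,p1)}
  {b, c, d} × {p2} = {(b,p2), (c,p2), (d,p2)}
  {b, d} × {p1, p2} = {(b,p1), (b,p2), (d,p1), (d,p2)}
  {c, d} × {p1, p2} = {(c,p1), (c,p2), (d,p1), (d,p2)}
  {b, c, d} × {p1, p2} = {(b,p1), (b,p2), (c,p1), (c,p2), (d,p1), (d,p2)}
These 16 distinct sets form the basis B.
Close under arbitrary unions to get τ_{X×Y}; counting gives |τ_{X×Y}| = 36.


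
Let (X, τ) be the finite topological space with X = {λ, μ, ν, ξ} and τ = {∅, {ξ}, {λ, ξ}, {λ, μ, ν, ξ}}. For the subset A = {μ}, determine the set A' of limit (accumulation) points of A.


A' = {ν}

For each x ∈ X, list the open sets U ∈ τ with x ∈ U, then check whether U ∩ (A ∖ {x}) ≠ ∅ for every such U.
  x = λ: open {λ, ξ} ∋ x has {λ, ξ} ∩ (A ∖ {λ}) = ∅, so x is NOT a limit point.
  x = μ: open {λ, μ, ν, ξ} ∋ x has {λ, μ, ν, ξ} ∩ (A ∖ {μ}) = ∅, so x is NOT a limit point.
  x = ν: opens ∋ x are {λ, μ, ν, ξ}; each meets A ∖ {ν}, so x IS a limit point.
  x = ξ: open {ξ} ∋ x has {ξ} ∩ (A ∖ {ξ}) = ∅, so x is NOT a limit point.
Collecting: A' = {ν}.


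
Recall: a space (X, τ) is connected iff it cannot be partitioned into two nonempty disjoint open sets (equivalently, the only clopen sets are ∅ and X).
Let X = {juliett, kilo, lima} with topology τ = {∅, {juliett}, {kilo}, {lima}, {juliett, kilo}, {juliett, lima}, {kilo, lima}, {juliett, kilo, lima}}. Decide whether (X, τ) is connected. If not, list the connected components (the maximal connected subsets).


(X, τ) is disconnected; components = [{juliett}, {kilo}, {lima}].

Find clopen sets (U ∈ τ with X ∖ U ∈ τ):
  U = ∅, X ∖ U = {juliett, kilo, lima} — both open, so U is clopen.
  U = {juliett}, X ∖ U = {kilo, lima} — both open, so U is clopen.
  U = {kilo}, X ∖ U = {juliett, lima} — both open, so U is clopen.
  U = {lima}, X ∖ U = {juliett, kilo} — both open, so U is clopen.
  U = {juliett, kilo}, X ∖ U = {lima} — both open, so U is clopen.
  U = {juliett, lima}, X ∖ U = {kilo} — both open, so U is clopen.
  U = {kilo, lima}, X ∖ U = {juliett} — both open, so U is clopen.
  U = {juliett, kilo, lima}, X ∖ U = ∅ — both open, so U is clopen.
Nontrivial clopen(s) exist: e.g. {juliett, lima}. So (X, τ) is disconnected.
Compute connected components by grouping points that agree on all clopens:
  component: {juliett}
  component: {kilo}
  component: {lima}


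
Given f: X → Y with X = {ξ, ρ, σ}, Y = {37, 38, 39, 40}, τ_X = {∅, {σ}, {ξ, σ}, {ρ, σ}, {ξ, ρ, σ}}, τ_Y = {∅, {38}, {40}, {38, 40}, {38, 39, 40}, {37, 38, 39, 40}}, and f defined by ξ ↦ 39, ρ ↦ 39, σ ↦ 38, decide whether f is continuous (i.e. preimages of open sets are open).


f IS continuous.

Compute f^{-1}(U) for each U ∈ τ_Y:
  U = ∅: f^{-1}(U) = ∅ ∈ τ_X ✓.
  U = {38}: f^{-1}(U) = {σ} ∈ τ_X ✓.
  U = {40}: f^{-1}(U) = ∅ ∈ τ_X ✓.
  U = {38, 40}: f^{-1}(U) = {σ} ∈ τ_X ✓.
  U = {38, 39, 40}: f^{-1}(U) = {ξ, ρ, σ} ∈ τ_X ✓.
  U = {37, 38, 39, 40}: f^{-1}(U) = {ξ, ρ, σ} ∈ τ_X ✓.
Every preimage lies in τ_X, so f IS continuous.


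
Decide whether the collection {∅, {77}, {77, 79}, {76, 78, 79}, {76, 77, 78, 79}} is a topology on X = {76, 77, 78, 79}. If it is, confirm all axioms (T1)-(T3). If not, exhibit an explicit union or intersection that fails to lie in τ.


τ is NOT a topology on X.

Axiom (T1): ∅ ∈ τ? Yes; X ∈ τ? Yes.
Axiom (T2/T3): check pairwise unions and intersections of members of τ.
Counterexample for (T3): {77, 79} ∩ {76, 78, 79} = {79} ∉ τ. Therefore τ is NOT a topology.


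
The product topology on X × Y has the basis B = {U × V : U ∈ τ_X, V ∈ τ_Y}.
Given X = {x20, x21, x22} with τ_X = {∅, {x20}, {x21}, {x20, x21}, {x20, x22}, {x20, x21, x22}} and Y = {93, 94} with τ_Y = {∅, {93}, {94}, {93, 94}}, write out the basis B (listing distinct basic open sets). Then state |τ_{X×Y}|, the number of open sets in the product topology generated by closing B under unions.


Basis B = {∅ × ∅, {x20} × {93}, {x20} × {94}, {x21} × {93}, {x21} × {94}, {x20} × {93, 94}, {x20, x21} × {93}, {x20, x22} × {93}, {x20, x21} × {94}, {x20, x22} × {94}, {x21} × {93, 94}, {x20, x21, x22} × {93}, {x20, x21, x22} × {94}, {x20, x21} × {93, 94}, {x20, x22} × {93, 94}, {x20, x21, x22} × {93, 94}}; |τ_{X×Y}| = 36.

Enumerate products U × V with U ∈ τ_X, V ∈ τ_Y (deduplicated):
  ∅ × ∅ = {} (∅)
  {x20} × {93} = {(x20,93)}
  {x20} × {94} = {(x20,94)}
  {x21} × {93} = {(x21,93)}
  {x21} × {94} = {(x21,94)}
  {x20} × {93, 94} = {(x20,93), (x20,94)}
  {x20, x21} × {93} = {(x20,93), (x21,93)}
  {x20, x22} × {93} = {(x20,93), (x22,93)}
  {x20, x21} × {94} = {(x20,94), (x21,94)}
  {x20, x22} × {94} = {(x20,94), (x22,94)}
  {x21} × {93, 94} = {(x21,93), (x21,94)}
  {x20, x21, x22} × {93} = {(x20,93), (x21,93), (x22,93)}
  {x20, x21, x22} × {94} = {(x20,94), (x21,94), (x22,94)}
  {x20, x21} × {93, 94} = {(x20,93), (x20,94), (x21,93), (x21,94)}
  {x20, x22} × {93, 94} = {(x20,93), (x20,94), (x22,93), (x22,94)}
  {x20, x21, x22} × {93, 94} = {(x20,93), (x20,94), (x21,93), (x21,94), (x22,93), (x22,94)}
These 16 distinct sets form the basis B.
Close under arbitrary unions to get τ_{X×Y}; counting gives |τ_{X×Y}| = 36.


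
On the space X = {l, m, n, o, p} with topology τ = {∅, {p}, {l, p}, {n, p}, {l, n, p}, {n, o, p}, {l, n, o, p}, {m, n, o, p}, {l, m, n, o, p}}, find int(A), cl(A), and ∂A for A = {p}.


int(A) = {p}, cl(A) = {l, m, n, o, p}, ∂A = {l, m, n, o}.

Closed sets in (X, τ) are complements of opens:
  closed(X, τ) = {∅, {l}, {m}, {l, m}, {m, o}, {l, m, o}, {m, n, o}, {l, m, n, o}, {l, m, n, o, p}}.
int(A) = ⋃ {U ∈ τ : U ⊆ A}. Opens contained in A: ∅, {p}.
Taking the union of these: int(A) = {p}.
cl(A) = ⋂ {C closed : A ⊆ C}. Closed sets containing A: {l, m, n, o, p}.
Intersecting these: cl(A) = {l, m, n, o, p}.
∂A = cl(A) ∖ int(A) = {l, m, n, o, p} ∖ {p} = {l, m, n, o}.


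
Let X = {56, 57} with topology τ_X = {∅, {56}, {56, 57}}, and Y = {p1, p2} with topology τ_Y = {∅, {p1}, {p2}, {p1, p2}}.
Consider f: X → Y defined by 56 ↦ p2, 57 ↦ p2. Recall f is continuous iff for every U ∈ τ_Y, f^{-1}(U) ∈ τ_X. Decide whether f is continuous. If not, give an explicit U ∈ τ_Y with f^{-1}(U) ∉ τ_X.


f IS continuous.

Compute f^{-1}(U) for each U ∈ τ_Y:
  U = ∅: f^{-1}(U) = ∅ ∈ τ_X ✓.
  U = {p1}: f^{-1}(U) = ∅ ∈ τ_X ✓.
  U = {p2}: f^{-1}(U) = {56, 57} ∈ τ_X ✓.
  U = {p1, p2}: f^{-1}(U) = {56, 57} ∈ τ_X ✓.
Every preimage lies in τ_X, so f IS continuous.


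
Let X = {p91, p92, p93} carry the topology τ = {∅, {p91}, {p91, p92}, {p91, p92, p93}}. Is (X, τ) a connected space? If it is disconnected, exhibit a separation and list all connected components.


(X, τ) is connected.

Find clopen sets (U ∈ τ with X ∖ U ∈ τ):
  U = ∅, X ∖ U = {p91, p92, p93} — both open, so U is clopen.
  U = {p91, p92, p93}, X ∖ U = ∅ — both open, so U is clopen.
Only trivial clopens (∅ and X) exist, so (X, τ) is connected.
Compute connected components by grouping points that agree on all clopens:
  component: {p91, p92, p93}


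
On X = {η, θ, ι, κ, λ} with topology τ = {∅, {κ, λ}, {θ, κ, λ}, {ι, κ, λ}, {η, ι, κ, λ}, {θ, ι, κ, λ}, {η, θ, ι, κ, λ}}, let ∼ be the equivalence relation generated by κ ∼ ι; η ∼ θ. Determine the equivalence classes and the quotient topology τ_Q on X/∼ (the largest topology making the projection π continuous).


X/∼ = {[η=θ], [ι=κ], [λ]}; |τ_Q| = 3.

Equivalence classes: [η=θ], [ι=κ], [λ].
Quotient map π: X → X/∼ sends η ↦ [η=θ], θ ↦ [η=θ], ι ↦ [ι=κ], κ ↦ [ι=κ], λ ↦ [λ].
For each subset V ⊆ X/∼, compute π^{-1}(V) ⊆ X and check whether π^{-1}(V) ∈ τ. V is open in τ_Q iff π^{-1}(V) ∈ τ.
  V = {}: π^{-1}(V) = ∅ ∈ τ ✓.
  V = {[η=θ]}: π^{-1}(V) = {η, θ} ∉ τ ✗.
  V = {[ι=κ]}: π^{-1}(V) = {ι, κ} ∉ τ ✗.
  V = {[η=θ], [ι=κ]}: π^{-1}(V) = {η, θ, ι, κ} ∉ τ ✗.
  V = {[λ]}: π^{-1}(V) = {λ} ∉ τ ✗.
  V = {[η=θ], [λ]}: π^{-1}(V) = {η, θ, λ} ∉ τ ✗.
  V = {[ι=κ], [λ]}: π^{-1}(V) = {ι, κ, λ} ∈ τ ✓.
  V = {[η=θ], [ι=κ], [λ]}: π^{-1}(V) = {η, θ, ι, κ, λ} ∈ τ ✓.
Open sets in the quotient: τ_Q = {{}, {[ι=κ], [λ]}, {[η=θ], [ι=κ], [λ]}} (3 elements).


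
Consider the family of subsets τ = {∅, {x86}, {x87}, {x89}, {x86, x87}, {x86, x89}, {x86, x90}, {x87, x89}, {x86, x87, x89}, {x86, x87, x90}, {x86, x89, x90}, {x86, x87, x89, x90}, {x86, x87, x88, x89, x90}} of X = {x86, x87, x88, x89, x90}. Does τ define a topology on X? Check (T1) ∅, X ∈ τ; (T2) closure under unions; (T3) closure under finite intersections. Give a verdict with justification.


τ IS a topology on X.

Axiom (T1): ∅ ∈ τ? Yes; X ∈ τ? Yes.
Axiom (T2/T3): check pairwise unions and intersections of members of τ.
All pairwise intersections and unions checked — each lies in τ. Therefore τ satisfies (T1), (T2), (T3): it IS a topology on X.


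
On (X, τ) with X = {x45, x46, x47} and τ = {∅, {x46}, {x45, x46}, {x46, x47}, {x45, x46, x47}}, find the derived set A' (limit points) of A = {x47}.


A' = ∅

For each x ∈ X, list the open sets U ∈ τ with x ∈ U, then check whether U ∩ (A ∖ {x}) ≠ ∅ for every such U.
  x = x45: open {x45, x46} ∋ x has {x45, x46} ∩ (A ∖ {x45}) = ∅, so x is NOT a limit point.
  x = x46: open {x46} ∋ x has {x46} ∩ (A ∖ {x46}) = ∅, so x is NOT a limit point.
  x = x47: open {x46, x47} ∋ x has {x46, x47} ∩ (A ∖ {x47}) = ∅, so x is NOT a limit point.
Collecting: A' = ∅.


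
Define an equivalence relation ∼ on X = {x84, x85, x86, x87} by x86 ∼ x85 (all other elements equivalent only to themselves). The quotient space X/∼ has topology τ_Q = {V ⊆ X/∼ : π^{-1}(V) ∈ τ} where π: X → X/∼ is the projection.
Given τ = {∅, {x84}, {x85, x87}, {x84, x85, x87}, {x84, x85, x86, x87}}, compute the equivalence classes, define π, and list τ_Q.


X/∼ = {[x84], [x85=x86], [x87]}; |τ_Q| = 3.

Equivalence classes: [x84], [x85=x86], [x87].
Quotient map π: X → X/∼ sends x84 ↦ [x84], x85 ↦ [x85=x86], x86 ↦ [x85=x86], x87 ↦ [x87].
For each subset V ⊆ X/∼, compute π^{-1}(V) ⊆ X and check whether π^{-1}(V) ∈ τ. V is open in τ_Q iff π^{-1}(V) ∈ τ.
  V = {}: π^{-1}(V) = ∅ ∈ τ ✓.
  V = {[x84]}: π^{-1}(V) = {x84} ∈ τ ✓.
  V = {[x85=x86]}: π^{-1}(V) = {x85, x86} ∉ τ ✗.
  V = {[x84], [x85=x86]}: π^{-1}(V) = {x84, x85, x86} ∉ τ ✗.
  V = {[x87]}: π^{-1}(V) = {x87} ∉ τ ✗.
  V = {[x84], [x87]}: π^{-1}(V) = {x84, x87} ∉ τ ✗.
  V = {[x85=x86], [x87]}: π^{-1}(V) = {x85, x86, x87} ∉ τ ✗.
  V = {[x84], [x85=x86], [x87]}: π^{-1}(V) = {x84, x85, x86, x87} ∈ τ ✓.
Open sets in the quotient: τ_Q = {{}, {[x84]}, {[x84], [x85=x86], [x87]}} (3 elements).


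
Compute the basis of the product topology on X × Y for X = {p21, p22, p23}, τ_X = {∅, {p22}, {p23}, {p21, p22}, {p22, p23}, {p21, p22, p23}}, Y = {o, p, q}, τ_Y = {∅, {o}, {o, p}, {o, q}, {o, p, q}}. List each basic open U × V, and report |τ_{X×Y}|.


Basis B = {∅ × ∅, {p22} × {o}, {p23} × {o}, {p21, p22} × {o}, {p22} × {o, p}, {p22} × {o, q}, {p22, p23} × {o}, {p23} × {o, p}, {p23} × {o, q}, {p21, p22, p23} × {o}, {p22} × {o, p, q}, {p23} × {o, p, q}, {p21, p22} × {o, p}, {p21, p22} × {o, q}, {p22, p23} × {o, p}, {p22, p23} × {o, q}, {p21, p22} × {o, p, q}, {p21, p22, p23} × {o, p}, {p21, p22, p23} × {o, q}, {p22, p23} × {o, p, q}, {p21, p22, p23} × {o, p, q}}; |τ_{X×Y}| = 70.

Enumerate products U × V with U ∈ τ_X, V ∈ τ_Y (deduplicated):
  ∅ × ∅ = {} (∅)
  {p22} × {o} = {(p22,o)}
  {p23} × {o} = {(p23,o)}
  {p21, p22} × {o} = {(p21,o), (p22,o)}
  {p22} × {o, p} = {(p22,o), (p22,p)}
  {p22} × {o, q} = {(p22,o), (p22,q)}
  {p22, p23} × {o} = {(p22,o), (p23,o)}
  {p23} × {o, p} = {(p23,o), (p23,p)}
  {p23} × {o, q} = {(p23,o), (p23,q)}
  {p21, p22, p23} × {o} = {(p21,o), (p22,o), (p23,o)}
  {p22} × {o, p, q} = {(p22,o), (p22,p), (p22,q)}
  {p23} × {o, p, q} = {(p23,o), (p23,p), (p23,q)}
  {p21, p22} × {o, p} = {(p21,o), (p21,p), (p22,o), (p22,p)}
  {p21, p22} × {o, q} = {(p21,o), (p21,q), (p22,o), (p22,q)}
  {p22, p23} × {o, p} = {(p22,o), (p22,p), (p23,o), (p23,p)}
  {p22, p23} × {o, q} = {(p22,o), (p22,q), (p23,o), (p23,q)}
  {p21, p22} × {o, p, q} = {(p21,o), (p21,p), (p21,q), (p22,o), (p22,p), (p22,q)}
  {p21, p22, p23} × {o, p} = {(p21,o), (p21,p), (p22,o), (p22,p), (p23,o), (p23,p)}
  {p21, p22, p23} × {o, q} = {(p21,o), (p21,q), (p22,o), (p22,q), (p23,o), (p23,q)}
  {p22, p23} × {o, p, q} = {(p22,o), (p22,p), (p22,q), (p23,o), (p23,p), (p23,q)}
  {p21, p22, p23} × {o, p, q} = {(p21,o), (p21,p), (p21,q), (p22,o), (p22,p), (p22,q), (p23,o), (p23,p), (p23,q)}
These 21 distinct sets form the basis B.
Close under arbitrary unions to get τ_{X×Y}; counting gives |τ_{X×Y}| = 70.


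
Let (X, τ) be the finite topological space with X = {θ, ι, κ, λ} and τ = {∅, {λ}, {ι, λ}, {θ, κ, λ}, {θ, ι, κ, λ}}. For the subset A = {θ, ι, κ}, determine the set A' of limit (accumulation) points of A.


A' = {θ, κ}

For each x ∈ X, list the open sets U ∈ τ with x ∈ U, then check whether U ∩ (A ∖ {x}) ≠ ∅ for every such U.
  x = θ: opens ∋ x are {θ, κ, λ}, {θ, ι, κ, λ}; each meets A ∖ {θ}, so x IS a limit point.
  x = ι: open {ι, λ} ∋ x has {ι, λ} ∩ (A ∖ {ι}) = ∅, so x is NOT a limit point.
  x = κ: opens ∋ x are {θ, κ, λ}, {θ, ι, κ, λ}; each meets A ∖ {κ}, so x IS a limit point.
  x = λ: open {λ} ∋ x has {λ} ∩ (A ∖ {λ}) = ∅, so x is NOT a limit point.
Collecting: A' = {θ, κ}.


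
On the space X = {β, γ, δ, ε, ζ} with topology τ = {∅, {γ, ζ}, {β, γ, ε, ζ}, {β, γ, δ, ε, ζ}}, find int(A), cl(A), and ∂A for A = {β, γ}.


int(A) = ∅, cl(A) = {β, γ, δ, ε, ζ}, ∂A = {β, γ, δ, ε, ζ}.

Closed sets in (X, τ) are complements of opens:
  closed(X, τ) = {∅, {δ}, {β, δ, ε}, {β, γ, δ, ε, ζ}}.
int(A) = ⋃ {U ∈ τ : U ⊆ A}. Opens contained in A: ∅.
Taking the union of these: int(A) = ∅.
cl(A) = ⋂ {C closed : A ⊆ C}. Closed sets containing A: {β, γ, δ, ε, ζ}.
Intersecting these: cl(A) = {β, γ, δ, ε, ζ}.
∂A = cl(A) ∖ int(A) = {β, γ, δ, ε, ζ} ∖ ∅ = {β, γ, δ, ε, ζ}.


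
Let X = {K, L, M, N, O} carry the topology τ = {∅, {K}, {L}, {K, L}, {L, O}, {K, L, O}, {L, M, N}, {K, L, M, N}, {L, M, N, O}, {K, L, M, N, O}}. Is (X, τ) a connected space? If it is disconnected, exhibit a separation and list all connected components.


(X, τ) is disconnected; components = [{K}, {L, M, N, O}].

Find clopen sets (U ∈ τ with X ∖ U ∈ τ):
  U = ∅, X ∖ U = {K, L, M, N, O} — both open, so U is clopen.
  U = {K}, X ∖ U = {L, M, N, O} — both open, so U is clopen.
  U = {L, M, N, O}, X ∖ U = {K} — both open, so U is clopen.
  U = {K, L, M, N, O}, X ∖ U = ∅ — both open, so U is clopen.
Nontrivial clopen(s) exist: e.g. {L, M, N, O}. So (X, τ) is disconnected.
Compute connected components by grouping points that agree on all clopens:
  component: {K}
  component: {L, M, N, O}


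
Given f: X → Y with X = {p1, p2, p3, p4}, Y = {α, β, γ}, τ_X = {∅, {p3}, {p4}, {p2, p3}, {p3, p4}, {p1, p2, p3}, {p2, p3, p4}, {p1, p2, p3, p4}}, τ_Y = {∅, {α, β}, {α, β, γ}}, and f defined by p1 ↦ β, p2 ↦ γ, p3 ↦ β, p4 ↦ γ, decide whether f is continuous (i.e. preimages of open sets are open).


f is NOT continuous.

Compute f^{-1}(U) for each U ∈ τ_Y:
  U = ∅: f^{-1}(U) = ∅ ∈ τ_X ✓.
  U = {α, β}: f^{-1}(U) = {p1, p3} ∉ τ_X ✗.
  U = {α, β, γ}: f^{-1}(U) = {p1, p2, p3, p4} ∈ τ_X ✓.
Found U = {α, β} with f^{-1}(U) = {p1, p3} not in τ_X. Therefore f is NOT continuous.


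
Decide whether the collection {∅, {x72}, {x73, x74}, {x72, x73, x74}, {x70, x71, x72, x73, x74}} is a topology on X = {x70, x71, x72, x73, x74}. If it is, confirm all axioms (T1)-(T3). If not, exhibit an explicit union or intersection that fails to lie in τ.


τ IS a topology on X.

Axiom (T1): ∅ ∈ τ? Yes; X ∈ τ? Yes.
Axiom (T2/T3): check pairwise unions and intersections of members of τ.
All pairwise intersections and unions checked — each lies in τ. Therefore τ satisfies (T1), (T2), (T3): it IS a topology on X.


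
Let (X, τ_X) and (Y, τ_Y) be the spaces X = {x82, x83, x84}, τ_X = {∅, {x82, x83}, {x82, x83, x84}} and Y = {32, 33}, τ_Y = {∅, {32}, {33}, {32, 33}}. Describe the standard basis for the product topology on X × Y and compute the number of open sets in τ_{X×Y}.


Basis B = {∅ × ∅, {x82, x83} × {32}, {x82, x83} × {33}, {x82, x83, x84} × {32}, {x82, x83, x84} × {33}, {x82, x83} × {32, 33}, {x82, x83, x84} × {32, 33}}; |τ_{X×Y}| = 9.

Enumerate products U × V with U ∈ τ_X, V ∈ τ_Y (deduplicated):
  ∅ × ∅ = {} (∅)
  {x82, x83} × {32} = {(x82,32), (x83,32)}
  {x82, x83} × {33} = {(x82,33), (x83,33)}
  {x82, x83, x84} × {32} = {(x82,32), (x83,32), (x84,32)}
  {x82, x83, x84} × {33} = {(x82,33), (x83,33), (x84,33)}
  {x82, x83} × {32, 33} = {(x82,32), (x82,33), (x83,32), (x83,33)}
  {x82, x83, x84} × {32, 33} = {(x82,32), (x82,33), (x83,32), (x83,33), (x84,32), (x84,33)}
These 7 distinct sets form the basis B.
Close under arbitrary unions to get τ_{X×Y}; counting gives |τ_{X×Y}| = 9.


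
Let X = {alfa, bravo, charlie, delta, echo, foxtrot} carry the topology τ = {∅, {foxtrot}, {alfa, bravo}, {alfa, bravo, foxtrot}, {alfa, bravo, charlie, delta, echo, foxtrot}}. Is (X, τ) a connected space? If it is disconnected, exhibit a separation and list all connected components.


(X, τ) is connected.

Find clopen sets (U ∈ τ with X ∖ U ∈ τ):
  U = ∅, X ∖ U = {alfa, bravo, charlie, delta, echo, foxtrot} — both open, so U is clopen.
  U = {alfa, bravo, charlie, delta, echo, foxtrot}, X ∖ U = ∅ — both open, so U is clopen.
Only trivial clopens (∅ and X) exist, so (X, τ) is connected.
Compute connected components by grouping points that agree on all clopens:
  component: {alfa, bravo, charlie, delta, echo, foxtrot}


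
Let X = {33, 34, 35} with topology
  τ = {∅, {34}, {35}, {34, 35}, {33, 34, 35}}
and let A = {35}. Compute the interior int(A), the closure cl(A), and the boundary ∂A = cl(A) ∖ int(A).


int(A) = {35}, cl(A) = {33, 35}, ∂A = {33}.

Closed sets in (X, τ) are complements of opens:
  closed(X, τ) = {∅, {33}, {33, 34}, {33, 35}, {33, 34, 35}}.
int(A) = ⋃ {U ∈ τ : U ⊆ A}. Opens contained in A: ∅, {35}.
Taking the union of these: int(A) = {35}.
cl(A) = ⋂ {C closed : A ⊆ C}. Closed sets containing A: {33, 35}, {33, 34, 35}.
Intersecting these: cl(A) = {33, 35}.
∂A = cl(A) ∖ int(A) = {33, 35} ∖ {35} = {33}.


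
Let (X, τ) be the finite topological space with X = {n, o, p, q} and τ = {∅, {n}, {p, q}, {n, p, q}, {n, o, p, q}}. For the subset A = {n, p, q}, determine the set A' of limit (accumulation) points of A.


A' = {o, p, q}

For each x ∈ X, list the open sets U ∈ τ with x ∈ U, then check whether U ∩ (A ∖ {x}) ≠ ∅ for every such U.
  x = n: open {n} ∋ x has {n} ∩ (A ∖ {n}) = ∅, so x is NOT a limit point.
  x = o: opens ∋ x are {n, o, p, q}; each meets A ∖ {o}, so x IS a limit point.
  x = p: opens ∋ x are {p, q}, {n, p, q}, {n, o, p, q}; each meets A ∖ {p}, so x IS a limit point.
  x = q: opens ∋ x are {p, q}, {n, p, q}, {n, o, p, q}; each meets A ∖ {q}, so x IS a limit point.
Collecting: A' = {o, p, q}.


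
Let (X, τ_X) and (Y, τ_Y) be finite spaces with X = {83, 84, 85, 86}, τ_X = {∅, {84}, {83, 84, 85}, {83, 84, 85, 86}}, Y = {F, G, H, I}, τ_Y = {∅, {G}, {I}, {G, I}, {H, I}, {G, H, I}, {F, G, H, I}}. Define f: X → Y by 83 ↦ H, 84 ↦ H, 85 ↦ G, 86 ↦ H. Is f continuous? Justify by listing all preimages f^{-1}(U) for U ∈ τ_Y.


f is NOT continuous.

Compute f^{-1}(U) for each U ∈ τ_Y:
  U = ∅: f^{-1}(U) = ∅ ∈ τ_X ✓.
  U = {G}: f^{-1}(U) = {85} ∉ τ_X ✗.
  U = {I}: f^{-1}(U) = ∅ ∈ τ_X ✓.
  U = {G, I}: f^{-1}(U) = {85} ∉ τ_X ✗.
  U = {H, I}: f^{-1}(U) = {83, 84, 86} ∉ τ_X ✗.
  U = {G, H, I}: f^{-1}(U) = {83, 84, 85, 86} ∈ τ_X ✓.
  U = {F, G, H, I}: f^{-1}(U) = {83, 84, 85, 86} ∈ τ_X ✓.
Found U = {G} with f^{-1}(U) = {85} not in τ_X. Therefore f is NOT continuous.


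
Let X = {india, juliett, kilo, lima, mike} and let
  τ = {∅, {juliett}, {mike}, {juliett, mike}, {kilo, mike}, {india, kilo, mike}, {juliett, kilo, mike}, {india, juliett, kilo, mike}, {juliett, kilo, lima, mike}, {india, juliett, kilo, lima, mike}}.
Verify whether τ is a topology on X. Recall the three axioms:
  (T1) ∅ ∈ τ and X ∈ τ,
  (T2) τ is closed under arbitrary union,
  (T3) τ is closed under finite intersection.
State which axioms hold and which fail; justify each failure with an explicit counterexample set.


τ IS a topology on X.

Axiom (T1): ∅ ∈ τ? Yes; X ∈ τ? Yes.
Axiom (T2/T3): check pairwise unions and intersections of members of τ.
All pairwise intersections and unions checked — each lies in τ. Therefore τ satisfies (T1), (T2), (T3): it IS a topology on X.


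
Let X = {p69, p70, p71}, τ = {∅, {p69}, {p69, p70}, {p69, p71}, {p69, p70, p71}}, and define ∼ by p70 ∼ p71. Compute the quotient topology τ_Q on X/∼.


X/∼ = {[p69], [p70=p71]}; |τ_Q| = 3.

Equivalence classes: [p69], [p70=p71].
Quotient map π: X → X/∼ sends p69 ↦ [p69], p70 ↦ [p70=p71], p71 ↦ [p70=p71].
For each subset V ⊆ X/∼, compute π^{-1}(V) ⊆ X and check whether π^{-1}(V) ∈ τ. V is open in τ_Q iff π^{-1}(V) ∈ τ.
  V = {}: π^{-1}(V) = ∅ ∈ τ ✓.
  V = {[p69]}: π^{-1}(V) = {p69} ∈ τ ✓.
  V = {[p70=p71]}: π^{-1}(V) = {p70, p71} ∉ τ ✗.
  V = {[p69], [p70=p71]}: π^{-1}(V) = {p69, p70, p71} ∈ τ ✓.
Open sets in the quotient: τ_Q = {{}, {[p69]}, {[p69], [p70=p71]}} (3 elements).


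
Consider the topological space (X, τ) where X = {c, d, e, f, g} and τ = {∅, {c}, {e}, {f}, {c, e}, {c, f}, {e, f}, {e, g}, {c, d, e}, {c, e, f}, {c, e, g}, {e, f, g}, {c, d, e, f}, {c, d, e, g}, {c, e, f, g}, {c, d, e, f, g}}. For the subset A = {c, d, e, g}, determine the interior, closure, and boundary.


int(A) = {c, d, e, g}, cl(A) = {c, d, e, g}, ∂A = ∅.

Closed sets in (X, τ) are complements of opens:
  closed(X, τ) = {∅, {d}, {f}, {g}, {c, d}, {d, f}, {d, g}, {f, g}, {c, d, f}, {c, d, g}, {d, e, g}, {d, f, g}, {c, d, e, g}, {c, d, f, g}, {d, e, f, g}, {c, d, e, f, g}}.
int(A) = ⋃ {U ∈ τ : U ⊆ A}. Opens contained in A: ∅, {c}, {e}, {c, e}, {e, g}, {c, d, e}, {c, e, g}, {c, d, e, g}.
Taking the union of these: int(A) = {c, d, e, g}.
cl(A) = ⋂ {C closed : A ⊆ C}. Closed sets containing A: {c, d, e, g}, {c, d, e, f, g}.
Intersecting these: cl(A) = {c, d, e, g}.
∂A = cl(A) ∖ int(A) = {c, d, e, g} ∖ {c, d, e, g} = ∅.


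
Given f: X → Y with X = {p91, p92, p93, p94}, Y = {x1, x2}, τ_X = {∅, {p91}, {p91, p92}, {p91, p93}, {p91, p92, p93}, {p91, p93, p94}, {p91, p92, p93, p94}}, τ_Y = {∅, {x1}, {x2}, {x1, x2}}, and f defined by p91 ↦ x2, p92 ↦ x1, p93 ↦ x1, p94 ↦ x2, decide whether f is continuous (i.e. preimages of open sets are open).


f is NOT continuous.

Compute f^{-1}(U) for each U ∈ τ_Y:
  U = ∅: f^{-1}(U) = ∅ ∈ τ_X ✓.
  U = {x1}: f^{-1}(U) = {p92, p93} ∉ τ_X ✗.
  U = {x2}: f^{-1}(U) = {p91, p94} ∉ τ_X ✗.
  U = {x1, x2}: f^{-1}(U) = {p91, p92, p93, p94} ∈ τ_X ✓.
Found U = {x1} with f^{-1}(U) = {p92, p93} not in τ_X. Therefore f is NOT continuous.


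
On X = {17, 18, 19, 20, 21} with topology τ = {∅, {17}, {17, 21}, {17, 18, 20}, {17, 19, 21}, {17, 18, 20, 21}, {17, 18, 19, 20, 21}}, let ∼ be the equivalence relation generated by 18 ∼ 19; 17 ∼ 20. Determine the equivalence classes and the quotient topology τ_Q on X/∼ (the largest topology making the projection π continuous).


X/∼ = {[17=20], [18=19], [21]}; |τ_Q| = 2.

Equivalence classes: [17=20], [18=19], [21].
Quotient map π: X → X/∼ sends 17 ↦ [17=20], 18 ↦ [18=19], 19 ↦ [18=19], 20 ↦ [17=20], 21 ↦ [21].
For each subset V ⊆ X/∼, compute π^{-1}(V) ⊆ X and check whether π^{-1}(V) ∈ τ. V is open in τ_Q iff π^{-1}(V) ∈ τ.
  V = {}: π^{-1}(V) = ∅ ∈ τ ✓.
  V = {[17=20]}: π^{-1}(V) = {17, 20} ∉ τ ✗.
  V = {[18=19]}: π^{-1}(V) = {18, 19} ∉ τ ✗.
  V = {[17=20], [18=19]}: π^{-1}(V) = {17, 18, 19, 20} ∉ τ ✗.
  V = {[21]}: π^{-1}(V) = {21} ∉ τ ✗.
  V = {[17=20], [21]}: π^{-1}(V) = {17, 20, 21} ∉ τ ✗.
  V = {[18=19], [21]}: π^{-1}(V) = {18, 19, 21} ∉ τ ✗.
  V = {[17=20], [18=19], [21]}: π^{-1}(V) = {17, 18, 19, 20, 21} ∈ τ ✓.
Open sets in the quotient: τ_Q = {{}, {[17=20], [18=19], [21]}} (2 elements).


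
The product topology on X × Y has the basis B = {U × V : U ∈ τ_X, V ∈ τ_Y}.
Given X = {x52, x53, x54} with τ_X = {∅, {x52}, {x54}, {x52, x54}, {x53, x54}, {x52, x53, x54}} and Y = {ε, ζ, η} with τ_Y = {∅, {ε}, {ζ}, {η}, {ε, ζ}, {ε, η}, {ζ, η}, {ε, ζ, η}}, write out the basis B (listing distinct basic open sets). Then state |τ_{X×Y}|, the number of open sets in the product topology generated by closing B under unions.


Basis B = {∅ × ∅, {x52} × {ε}, {x52} × {ζ}, {x52} × {η}, {x54} × {ε}, {x54} × {ζ}, {x54} × {η}, {x52} × {ε, ζ}, {x52} × {ε, η}, {x52, x54} × {ε}, {x52} × {ζ, η}, {x52, x54} × {ζ}, {x52, x54} × {η}, {x53, x54} × {ε}, {x53, x54} × {ζ}, {x53, x54} × {η}, {x54} × {ε, ζ}, {x54} × {ε, η}, {x54} × {ζ, η}, {x52} × {ε, ζ, η}, {x52, x53, x54} × {ε}, {x52, x53, x54} × {ζ}, {x52, x53, x54} × {η}, {x54} × {ε, ζ, η}, {x52, x54} × {ε, ζ}, {x52, x54} × {ε, η}, {x52, x54} × {ζ, η}, {x53, x54} × {ε, ζ}, {x53, x54} × {ε, η}, {x53, x54} × {ζ, η}, {x52, x54} × {ε, ζ, η}, {x52, x53, x54} × {ε, ζ}, {x52, x53, x54} × {ε, η}, {x52, x53, x54} × {ζ, η}, {x53, x54} × {ε, ζ, η}, {x52, x53, x54} × {ε, ζ, η}}; |τ_{X×Y}| = 216.

Enumerate products U × V with U ∈ τ_X, V ∈ τ_Y (deduplicated):
  ∅ × ∅ = {} (∅)
  {x52} × {ε} = {(x52,ε)}
  {x52} × {ζ} = {(x52,ζ)}
  {x52} × {η} = {(x52,η)}
  {x54} × {ε} = {(x54,ε)}
  {x54} × {ζ} = {(x54,ζ)}
  {x54} × {η} = {(x54,η)}
  {x52} × {ε, ζ} = {(x52,ε), (x52,ζ)}
  {x52} × {ε, η} = {(x52,ε), (x52,η)}
  {x52, x54} × {ε} = {(x52,ε), (x54,ε)}
  {x52} × {ζ, η} = {(x52,ζ), (x52,η)}
  {x52, x54} × {ζ} = {(x52,ζ), (x54,ζ)}
  {x52, x54} × {η} = {(x52,η), (x54,η)}
  {x53, x54} × {ε} = {(x53,ε), (x54,ε)}
  {x53, x54} × {ζ} = {(x53,ζ), (x54,ζ)}
  {x53, x54} × {η} = {(x53,η), (x54,η)}
  {x54} × {ε, ζ} = {(x54,ε), (x54,ζ)}
  {x54} × {ε, η} = {(x54,ε), (x54,η)}
  {x54} × {ζ, η} = {(x54,ζ), (x54,η)}
  {x52} × {ε, ζ, η} = {(x52,ε), (x52,ζ), (x52,η)}
  {x52, x53, x54} × {ε} = {(x52,ε), (x53,ε), (x54,ε)}
  {x52, x53, x54} × {ζ} = {(x52,ζ), (x53,ζ), (x54,ζ)}
  {x52, x53, x54} × {η} = {(x52,η), (x53,η), (x54,η)}
  {x54} × {ε, ζ, η} = {(x54,ε), (x54,ζ), (x54,η)}
  {x52, x54} × {ε, ζ} = {(x52,ε), (x52,ζ), (x54,ε), (x54,ζ)}
  {x52, x54} × {ε, η} = {(x52,ε), (x52,η), (x54,ε), (x54,η)}
  {x52, x54} × {ζ, η} = {(x52,ζ), (x52,η), (x54,ζ), (x54,η)}
  {x53, x54} × {ε, ζ} = {(x53,ε), (x53,ζ), (x54,ε), (x54,ζ)}
  {x53, x54} × {ε, η} = {(x53,ε), (x53,η), (x54,ε), (x54,η)}
  {x53, x54} × {ζ, η} = {(x53,ζ), (x53,η), (x54,ζ), (x54,η)}
  {x52, x54} × {ε, ζ, η} = {(x52,ε), (x52,ζ), (x52,η), (x54,ε), (x54,ζ), (x54,η)}
  {x52, x53, x54} × {ε, ζ} = {(x52,ε), (x52,ζ), (x53,ε), (x53,ζ), (x54,ε), (x54,ζ)}
  {x52, x53, x54} × {ε, η} = {(x52,ε), (x52,η), (x53,ε), (x53,η), (x54,ε), (x54,η)}
  {x52, x53, x54} × {ζ, η} = {(x52,ζ), (x52,η), (x53,ζ), (x53,η), (x54,ζ), (x54,η)}
  {x53, x54} × {ε, ζ, η} = {(x53,ε), (x53,ζ), (x53,η), (x54,ε), (x54,ζ), (x54,η)}
  {x52, x53, x54} × {ε, ζ, η} = {(x52,ε), (x52,ζ), (x52,η), (x53,ε), (x53,ζ), (x53,η), (x54,ε), (x54,ζ), (x54,η)}
These 36 distinct sets form the basis B.
Close under arbitrary unions to get τ_{X×Y}; counting gives |τ_{X×Y}| = 216.


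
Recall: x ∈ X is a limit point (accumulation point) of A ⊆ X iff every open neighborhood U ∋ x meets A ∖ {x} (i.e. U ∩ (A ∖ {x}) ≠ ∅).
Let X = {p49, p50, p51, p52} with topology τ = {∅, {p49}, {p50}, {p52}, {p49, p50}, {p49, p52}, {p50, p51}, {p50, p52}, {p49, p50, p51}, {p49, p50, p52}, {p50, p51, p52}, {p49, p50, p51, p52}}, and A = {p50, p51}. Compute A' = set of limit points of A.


A' = {p51}

For each x ∈ X, list the open sets U ∈ τ with x ∈ U, then check whether U ∩ (A ∖ {x}) ≠ ∅ for every such U.
  x = p49: open {p49} ∋ x has {p49} ∩ (A ∖ {p49}) = ∅, so x is NOT a limit point.
  x = p50: open {p50} ∋ x has {p50} ∩ (A ∖ {p50}) = ∅, so x is NOT a limit point.
  x = p51: opens ∋ x are {p50, p51}, {p49, p50, p51}, {p50, p51, p52}, {p49, p50, p51, p52}; each meets A ∖ {p51}, so x IS a limit point.
  x = p52: open {p52} ∋ x has {p52} ∩ (A ∖ {p52}) = ∅, so x is NOT a limit point.
Collecting: A' = {p51}.


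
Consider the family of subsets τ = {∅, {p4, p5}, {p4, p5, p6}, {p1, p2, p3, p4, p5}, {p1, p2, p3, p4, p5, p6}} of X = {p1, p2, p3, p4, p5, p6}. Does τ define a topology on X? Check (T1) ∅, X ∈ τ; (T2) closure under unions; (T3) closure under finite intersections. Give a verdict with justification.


τ IS a topology on X.

Axiom (T1): ∅ ∈ τ? Yes; X ∈ τ? Yes.
Axiom (T2/T3): check pairwise unions and intersections of members of τ.
All pairwise intersections and unions checked — each lies in τ. Therefore τ satisfies (T1), (T2), (T3): it IS a topology on X.


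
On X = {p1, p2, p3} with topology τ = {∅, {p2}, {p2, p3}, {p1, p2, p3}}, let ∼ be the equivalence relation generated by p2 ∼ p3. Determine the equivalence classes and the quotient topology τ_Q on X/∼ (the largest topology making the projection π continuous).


X/∼ = {[p1], [p2=p3]}; |τ_Q| = 3.

Equivalence classes: [p1], [p2=p3].
Quotient map π: X → X/∼ sends p1 ↦ [p1], p2 ↦ [p2=p3], p3 ↦ [p2=p3].
For each subset V ⊆ X/∼, compute π^{-1}(V) ⊆ X and check whether π^{-1}(V) ∈ τ. V is open in τ_Q iff π^{-1}(V) ∈ τ.
  V = {}: π^{-1}(V) = ∅ ∈ τ ✓.
  V = {[p1]}: π^{-1}(V) = {p1} ∉ τ ✗.
  V = {[p2=p3]}: π^{-1}(V) = {p2, p3} ∈ τ ✓.
  V = {[p1], [p2=p3]}: π^{-1}(V) = {p1, p2, p3} ∈ τ ✓.
Open sets in the quotient: τ_Q = {{}, {[p2=p3]}, {[p1], [p2=p3]}} (3 elements).


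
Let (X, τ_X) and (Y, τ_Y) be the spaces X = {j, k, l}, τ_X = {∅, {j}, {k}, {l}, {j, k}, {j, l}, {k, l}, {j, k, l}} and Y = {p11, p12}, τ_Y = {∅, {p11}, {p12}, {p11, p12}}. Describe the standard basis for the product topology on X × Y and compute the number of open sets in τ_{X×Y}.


Basis B = {∅ × ∅, {j} × {p11}, {j} × {p12}, {k} × {p11}, {k} × {p12}, {l} × {p11}, {l} × {p12}, {j} × {p11, p12}, {j, k} × {p11}, {j, l} × {p11}, {j, k} × {p12}, {j, l} × {p12}, {k} × {p11, p12}, {k, l} × {p11}, {k, l} × {p12}, {l} × {p11, p12}, {j, k, l} × {p11}, {j, k, l} × {p12}, {j, k} × {p11, p12}, {j, l} × {p11, p12}, {k, l} × {p11, p12}, {j, k, l} × {p11, p12}}; |τ_{X×Y}| = 64.

Enumerate products U × V with U ∈ τ_X, V ∈ τ_Y (deduplicated):
  ∅ × ∅ = {} (∅)
  {j} × {p11} = {(j,p11)}
  {j} × {p12} = {(j,p12)}
  {k} × {p11} = {(k,p11)}
  {k} × {p12} = {(k,p12)}
  {l} × {p11} = {(l,p11)}
  {l} × {p12} = {(l,p12)}
  {j} × {p11, p12} = {(j,p11), (j,p12)}
  {j, k} × {p11} = {(j,p11), (k,p11)}
  {j, l} × {p11} = {(j,p11), (l,p11)}
  {j, k} × {p12} = {(j,p12), (k,p12)}
  {j, l} × {p12} = {(j,p12), (l,p12)}
  {k} × {p11, p12} = {(k,p11), (k,p12)}
  {k, l} × {p11} = {(k,p11), (l,p11)}
  {k, l} × {p12} = {(k,p12), (l,p12)}
  {l} × {p11, p12} = {(l,p11), (l,p12)}
  {j, k, l} × {p11} = {(j,p11), (k,p11), (l,p11)}
  {j, k, l} × {p12} = {(j,p12), (k,p12), (l,p12)}
  {j, k} × {p11, p12} = {(j,p11), (j,p12), (k,p11), (k,p12)}
  {j, l} × {p11, p12} = {(j,p11), (j,p12), (l,p11), (l,p12)}
  {k, l} × {p11, p12} = {(k,p11), (k,p12), (l,p11), (l,p12)}
  {j, k, l} × {p11, p12} = {(j,p11), (j,p12), (k,p11), (k,p12), (l,p11), (l,p12)}
These 22 distinct sets form the basis B.
Close under arbitrary unions to get τ_{X×Y}; counting gives |τ_{X×Y}| = 64.


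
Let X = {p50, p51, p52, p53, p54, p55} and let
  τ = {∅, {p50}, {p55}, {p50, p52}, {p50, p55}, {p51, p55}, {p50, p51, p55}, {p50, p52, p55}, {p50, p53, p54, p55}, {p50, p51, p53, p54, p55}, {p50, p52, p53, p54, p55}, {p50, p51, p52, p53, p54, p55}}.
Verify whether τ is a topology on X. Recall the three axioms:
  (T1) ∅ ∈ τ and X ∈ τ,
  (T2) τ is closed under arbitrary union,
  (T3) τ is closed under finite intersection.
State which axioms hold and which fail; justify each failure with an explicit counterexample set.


τ is NOT a topology on X.

Axiom (T1): ∅ ∈ τ? Yes; X ∈ τ? Yes.
Axiom (T2/T3): check pairwise unions and intersections of members of τ.
Counterexample for (T2): {p50, p52} ∪ {p51, p55} = {p50, p51, p52, p55} ∉ τ. Therefore τ is NOT a topology.


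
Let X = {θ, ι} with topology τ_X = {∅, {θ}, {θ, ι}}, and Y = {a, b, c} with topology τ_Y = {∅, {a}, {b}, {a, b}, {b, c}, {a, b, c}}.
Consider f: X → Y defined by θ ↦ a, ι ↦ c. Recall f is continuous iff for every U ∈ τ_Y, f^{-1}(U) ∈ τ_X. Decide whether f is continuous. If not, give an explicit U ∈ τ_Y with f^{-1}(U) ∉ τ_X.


f is NOT continuous.

Compute f^{-1}(U) for each U ∈ τ_Y:
  U = ∅: f^{-1}(U) = ∅ ∈ τ_X ✓.
  U = {a}: f^{-1}(U) = {θ} ∈ τ_X ✓.
  U = {b}: f^{-1}(U) = ∅ ∈ τ_X ✓.
  U = {a, b}: f^{-1}(U) = {θ} ∈ τ_X ✓.
  U = {b, c}: f^{-1}(U) = {ι} ∉ τ_X ✗.
  U = {a, b, c}: f^{-1}(U) = {θ, ι} ∈ τ_X ✓.
Found U = {b, c} with f^{-1}(U) = {ι} not in τ_X. Therefore f is NOT continuous.


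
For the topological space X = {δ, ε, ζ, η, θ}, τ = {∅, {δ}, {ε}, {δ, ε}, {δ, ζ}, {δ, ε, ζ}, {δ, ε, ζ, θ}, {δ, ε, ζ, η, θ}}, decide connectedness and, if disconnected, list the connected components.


(X, τ) is connected.

Find clopen sets (U ∈ τ with X ∖ U ∈ τ):
  U = ∅, X ∖ U = {δ, ε, ζ, η, θ} — both open, so U is clopen.
  U = {δ, ε, ζ, η, θ}, X ∖ U = ∅ — both open, so U is clopen.
Only trivial clopens (∅ and X) exist, so (X, τ) is connected.
Compute connected components by grouping points that agree on all clopens:
  component: {δ, ε, ζ, η, θ}


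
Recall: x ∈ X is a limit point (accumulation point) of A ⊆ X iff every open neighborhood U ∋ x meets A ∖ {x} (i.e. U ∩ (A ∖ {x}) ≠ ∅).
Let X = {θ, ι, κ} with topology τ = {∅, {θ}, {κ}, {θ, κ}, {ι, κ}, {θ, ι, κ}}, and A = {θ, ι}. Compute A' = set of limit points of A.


A' = ∅

For each x ∈ X, list the open sets U ∈ τ with x ∈ U, then check whether U ∩ (A ∖ {x}) ≠ ∅ for every such U.
  x = θ: open {θ} ∋ x has {θ} ∩ (A ∖ {θ}) = ∅, so x is NOT a limit point.
  x = ι: open {ι, κ} ∋ x has {ι, κ} ∩ (A ∖ {ι}) = ∅, so x is NOT a limit point.
  x = κ: open {κ} ∋ x has {κ} ∩ (A ∖ {κ}) = ∅, so x is NOT a limit point.
Collecting: A' = ∅.


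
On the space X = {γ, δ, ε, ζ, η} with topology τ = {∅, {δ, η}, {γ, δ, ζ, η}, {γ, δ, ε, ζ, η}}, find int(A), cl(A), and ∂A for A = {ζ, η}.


int(A) = ∅, cl(A) = {γ, δ, ε, ζ, η}, ∂A = {γ, δ, ε, ζ, η}.

Closed sets in (X, τ) are complements of opens:
  closed(X, τ) = {∅, {ε}, {γ, ε, ζ}, {γ, δ, ε, ζ, η}}.
int(A) = ⋃ {U ∈ τ : U ⊆ A}. Opens contained in A: ∅.
Taking the union of these: int(A) = ∅.
cl(A) = ⋂ {C closed : A ⊆ C}. Closed sets containing A: {γ, δ, ε, ζ, η}.
Intersecting these: cl(A) = {γ, δ, ε, ζ, η}.
∂A = cl(A) ∖ int(A) = {γ, δ, ε, ζ, η} ∖ ∅ = {γ, δ, ε, ζ, η}.


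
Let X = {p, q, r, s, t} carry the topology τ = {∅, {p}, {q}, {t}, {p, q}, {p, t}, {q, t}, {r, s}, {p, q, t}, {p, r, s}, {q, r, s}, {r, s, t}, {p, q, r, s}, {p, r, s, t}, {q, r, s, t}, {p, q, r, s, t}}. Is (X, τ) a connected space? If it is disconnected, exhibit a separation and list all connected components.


(X, τ) is disconnected; components = [{p}, {q}, {t}, {r, s}].

Find clopen sets (U ∈ τ with X ∖ U ∈ τ):
  U = ∅, X ∖ U = {p, q, r, s, t} — both open, so U is clopen.
  U = {p}, X ∖ U = {q, r, s, t} — both open, so U is clopen.
  U = {q}, X ∖ U = {p, r, s, t} — both open, so U is clopen.
  U = {t}, X ∖ U = {p, q, r, s} — both open, so U is clopen.
  U = {p, q}, X ∖ U = {r, s, t} — both open, so U is clopen.
  U = {p, t}, X ∖ U = {q, r, s} — both open, so U is clopen.
  U = {q, t}, X ∖ U = {p, r, s} — both open, so U is clopen.
  U = {r, s}, X ∖ U = {p, q, t} — both open, so U is clopen.
  U = {p, q, t}, X ∖ U = {r, s} — both open, so U is clopen.
  U = {p, r, s}, X ∖ U = {q, t} — both open, so U is clopen.
  U = {q, r, s}, X ∖ U = {p, t} — both open, so U is clopen.
  U = {r, s, t}, X ∖ U = {p, q} — both open, so U is clopen.
  U = {p, q, r, s}, X ∖ U = {t} — both open, so U is clopen.
  U = {p, r, s, t}, X ∖ U = {q} — both open, so U is clopen.
  U = {q, r, s, t}, X ∖ U = {p} — both open, so U is clopen.
  U = {p, q, r, s, t}, X ∖ U = ∅ — both open, so U is clopen.
Nontrivial clopen(s) exist: e.g. {t}. So (X, τ) is disconnected.
Compute connected components by grouping points that agree on all clopens:
  component: {p}
  component: {q}
  component: {t}
  component: {r, s}
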